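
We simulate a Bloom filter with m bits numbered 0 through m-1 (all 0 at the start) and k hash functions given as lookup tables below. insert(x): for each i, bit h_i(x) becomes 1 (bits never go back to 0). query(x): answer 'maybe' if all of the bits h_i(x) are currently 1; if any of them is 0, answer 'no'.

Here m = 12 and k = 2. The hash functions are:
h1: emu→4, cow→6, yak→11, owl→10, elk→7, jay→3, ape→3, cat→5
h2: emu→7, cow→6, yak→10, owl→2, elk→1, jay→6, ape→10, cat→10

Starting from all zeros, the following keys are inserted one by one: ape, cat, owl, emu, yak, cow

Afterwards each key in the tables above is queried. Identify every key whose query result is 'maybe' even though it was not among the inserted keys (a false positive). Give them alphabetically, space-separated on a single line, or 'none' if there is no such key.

Start: bits=000000000000
After insert 'ape': sets bits 3 10 -> bits=000100000010
After insert 'cat': sets bits 5 10 -> bits=000101000010
After insert 'owl': sets bits 2 10 -> bits=001101000010
After insert 'emu': sets bits 4 7 -> bits=001111010010
After insert 'yak': sets bits 10 11 -> bits=001111010011
After insert 'cow': sets bits 6 -> bits=001111110011
Not inserted: elk jay — query each against bits=001111110011:
query elk: checks bit1=0, bit7=1 (has a 0) -> no => not a false positive
query jay: checks bit3=1, bit6=1 (all 1) -> maybe => FALSE POSITIVE
False positives (alphabetical): jay

Answer: jay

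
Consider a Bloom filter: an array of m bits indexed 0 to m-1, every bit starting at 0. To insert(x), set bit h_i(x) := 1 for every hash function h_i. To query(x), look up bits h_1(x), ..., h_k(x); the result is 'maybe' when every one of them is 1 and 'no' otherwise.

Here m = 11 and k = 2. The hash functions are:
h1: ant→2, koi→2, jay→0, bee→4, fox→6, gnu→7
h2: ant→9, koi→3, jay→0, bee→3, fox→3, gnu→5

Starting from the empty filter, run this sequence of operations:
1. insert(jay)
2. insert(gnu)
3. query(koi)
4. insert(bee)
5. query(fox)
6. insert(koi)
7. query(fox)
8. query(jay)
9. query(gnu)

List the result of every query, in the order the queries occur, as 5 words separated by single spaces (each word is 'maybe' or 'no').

Start: bits=00000000000
Op 1: insert jay -> sets bits 0 -> bits=10000000000
Op 2: insert gnu -> sets bits 5 7 -> bits=10000101000
Op 3: query koi -> checks bit2=0, bit3=0 (has a 0) -> no
Op 4: insert bee -> sets bits 3 4 -> bits=10011101000
Op 5: query fox -> checks bit3=1, bit6=0 (has a 0) -> no
Op 6: insert koi -> sets bits 2 3 -> bits=10111101000
Op 7: query fox -> checks bit3=1, bit6=0 (has a 0) -> no
Op 8: query jay -> checks bit0=1 (all 1) -> maybe
Op 9: query gnu -> checks bit5=1, bit7=1 (all 1) -> maybe
Query results in order: no no no maybe maybe

Answer: no no no maybe maybe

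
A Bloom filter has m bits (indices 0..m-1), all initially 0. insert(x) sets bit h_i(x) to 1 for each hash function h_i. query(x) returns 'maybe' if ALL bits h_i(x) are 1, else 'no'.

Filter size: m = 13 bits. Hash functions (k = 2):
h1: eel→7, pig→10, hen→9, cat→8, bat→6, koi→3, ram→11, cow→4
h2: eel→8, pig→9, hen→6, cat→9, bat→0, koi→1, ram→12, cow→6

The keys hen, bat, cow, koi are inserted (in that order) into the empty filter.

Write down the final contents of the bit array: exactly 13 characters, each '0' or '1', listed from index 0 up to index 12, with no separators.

Start: bits=0000000000000
After insert 'hen': sets bits 6 9 -> bits=0000001001000
After insert 'bat': sets bits 0 6 -> bits=1000001001000
After insert 'cow': sets bits 4 6 -> bits=1000101001000
After insert 'koi': sets bits 1 3 -> bits=1101101001000

Answer: 1101101001000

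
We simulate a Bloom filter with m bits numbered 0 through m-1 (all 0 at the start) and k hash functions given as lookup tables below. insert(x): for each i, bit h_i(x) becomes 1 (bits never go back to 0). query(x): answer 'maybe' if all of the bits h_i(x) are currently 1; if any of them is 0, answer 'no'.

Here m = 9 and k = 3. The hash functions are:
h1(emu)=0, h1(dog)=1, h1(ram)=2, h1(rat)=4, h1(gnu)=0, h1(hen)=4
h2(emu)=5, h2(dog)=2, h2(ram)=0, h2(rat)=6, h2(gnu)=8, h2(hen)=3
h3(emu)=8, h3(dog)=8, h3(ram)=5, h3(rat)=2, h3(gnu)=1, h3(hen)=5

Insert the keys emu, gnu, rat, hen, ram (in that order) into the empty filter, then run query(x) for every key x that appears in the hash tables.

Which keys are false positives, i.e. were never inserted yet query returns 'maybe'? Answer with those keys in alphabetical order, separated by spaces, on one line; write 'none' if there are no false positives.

Start: bits=000000000
After insert 'emu': sets bits 0 5 8 -> bits=100001001
After insert 'gnu': sets bits 0 1 8 -> bits=110001001
After insert 'rat': sets bits 2 4 6 -> bits=111011101
After insert 'hen': sets bits 3 4 5 -> bits=111111101
After insert 'ram': sets bits 0 2 5 -> bits=111111101
Not inserted: dog — query each against bits=111111101:
query dog: checks bit1=1, bit2=1, bit8=1 (all 1) -> maybe => FALSE POSITIVE
False positives (alphabetical): dog

Answer: dog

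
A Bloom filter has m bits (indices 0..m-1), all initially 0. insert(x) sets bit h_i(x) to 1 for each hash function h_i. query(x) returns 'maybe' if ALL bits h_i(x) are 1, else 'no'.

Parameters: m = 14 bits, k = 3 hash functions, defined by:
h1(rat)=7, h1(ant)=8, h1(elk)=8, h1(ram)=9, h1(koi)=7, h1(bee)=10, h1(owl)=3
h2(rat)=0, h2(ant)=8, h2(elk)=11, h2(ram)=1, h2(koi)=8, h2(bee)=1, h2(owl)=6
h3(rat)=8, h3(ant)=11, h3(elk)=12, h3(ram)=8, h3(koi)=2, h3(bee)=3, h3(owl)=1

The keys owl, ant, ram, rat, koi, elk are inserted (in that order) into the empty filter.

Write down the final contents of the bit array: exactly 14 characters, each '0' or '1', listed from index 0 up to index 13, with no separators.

Answer: 11110011110110

Derivation:
Start: bits=00000000000000
After insert 'owl': sets bits 1 3 6 -> bits=01010010000000
After insert 'ant': sets bits 8 11 -> bits=01010010100100
After insert 'ram': sets bits 1 8 9 -> bits=01010010110100
After insert 'rat': sets bits 0 7 8 -> bits=11010011110100
After insert 'koi': sets bits 2 7 8 -> bits=11110011110100
After insert 'elk': sets bits 8 11 12 -> bits=11110011110110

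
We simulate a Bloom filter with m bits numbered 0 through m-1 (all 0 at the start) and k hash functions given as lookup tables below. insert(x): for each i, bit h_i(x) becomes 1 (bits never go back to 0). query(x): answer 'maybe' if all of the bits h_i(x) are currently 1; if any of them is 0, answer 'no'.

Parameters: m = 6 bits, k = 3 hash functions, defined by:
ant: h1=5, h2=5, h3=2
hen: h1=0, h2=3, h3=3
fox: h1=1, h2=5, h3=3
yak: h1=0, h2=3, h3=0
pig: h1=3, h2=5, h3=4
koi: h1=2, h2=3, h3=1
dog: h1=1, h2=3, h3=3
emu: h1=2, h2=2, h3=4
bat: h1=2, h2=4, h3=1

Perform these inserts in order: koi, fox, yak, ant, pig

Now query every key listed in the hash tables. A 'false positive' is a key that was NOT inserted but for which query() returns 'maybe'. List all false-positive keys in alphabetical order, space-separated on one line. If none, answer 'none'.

Start: bits=000000
After insert 'koi': sets bits 1 2 3 -> bits=011100
After insert 'fox': sets bits 1 3 5 -> bits=011101
After insert 'yak': sets bits 0 3 -> bits=111101
After insert 'ant': sets bits 2 5 -> bits=111101
After insert 'pig': sets bits 3 4 5 -> bits=111111
Not inserted: bat dog emu hen — query each against bits=111111:
query bat: checks bit1=1, bit2=1, bit4=1 (all 1) -> maybe => FALSE POSITIVE
query dog: checks bit1=1, bit3=1 (all 1) -> maybe => FALSE POSITIVE
query emu: checks bit2=1, bit4=1 (all 1) -> maybe => FALSE POSITIVE
query hen: checks bit0=1, bit3=1 (all 1) -> maybe => FALSE POSITIVE
False positives (alphabetical): bat dog emu hen

Answer: bat dog emu hen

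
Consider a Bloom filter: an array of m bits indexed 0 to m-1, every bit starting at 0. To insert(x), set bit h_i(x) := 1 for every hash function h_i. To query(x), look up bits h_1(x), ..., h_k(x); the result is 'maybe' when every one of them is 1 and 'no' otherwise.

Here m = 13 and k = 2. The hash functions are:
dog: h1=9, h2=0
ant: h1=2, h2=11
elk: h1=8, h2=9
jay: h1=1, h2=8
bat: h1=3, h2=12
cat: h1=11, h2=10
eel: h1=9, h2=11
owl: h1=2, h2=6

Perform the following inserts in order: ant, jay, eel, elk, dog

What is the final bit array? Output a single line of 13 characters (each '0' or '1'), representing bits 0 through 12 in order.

Start: bits=0000000000000
After insert 'ant': sets bits 2 11 -> bits=0010000000010
After insert 'jay': sets bits 1 8 -> bits=0110000010010
After insert 'eel': sets bits 9 11 -> bits=0110000011010
After insert 'elk': sets bits 8 9 -> bits=0110000011010
After insert 'dog': sets bits 0 9 -> bits=1110000011010

Answer: 1110000011010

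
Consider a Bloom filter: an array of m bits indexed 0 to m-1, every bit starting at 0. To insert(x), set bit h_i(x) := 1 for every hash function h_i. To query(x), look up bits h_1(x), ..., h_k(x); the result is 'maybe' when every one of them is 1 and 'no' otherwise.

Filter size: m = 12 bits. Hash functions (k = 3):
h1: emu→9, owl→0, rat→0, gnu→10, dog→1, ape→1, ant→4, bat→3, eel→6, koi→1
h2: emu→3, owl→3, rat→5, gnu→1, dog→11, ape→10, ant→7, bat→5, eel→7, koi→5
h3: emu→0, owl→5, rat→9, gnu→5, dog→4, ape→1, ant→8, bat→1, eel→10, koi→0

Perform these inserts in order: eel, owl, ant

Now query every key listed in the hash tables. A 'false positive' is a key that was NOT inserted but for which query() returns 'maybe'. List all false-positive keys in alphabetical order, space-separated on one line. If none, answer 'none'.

Answer: none

Derivation:
Start: bits=000000000000
After insert 'eel': sets bits 6 7 10 -> bits=000000110010
After insert 'owl': sets bits 0 3 5 -> bits=100101110010
After insert 'ant': sets bits 4 7 8 -> bits=100111111010
Not inserted: ape bat dog emu gnu koi rat — query each against bits=100111111010:
query ape: checks bit1=0, bit10=1 (has a 0) -> no => not a false positive
query bat: checks bit1=0, bit3=1, bit5=1 (has a 0) -> no => not a false positive
query dog: checks bit1=0, bit4=1, bit11=0 (has a 0) -> no => not a false positive
query emu: checks bit0=1, bit3=1, bit9=0 (has a 0) -> no => not a false positive
query gnu: checks bit1=0, bit5=1, bit10=1 (has a 0) -> no => not a false positive
query koi: checks bit0=1, bit1=0, bit5=1 (has a 0) -> no => not a false positive
query rat: checks bit0=1, bit5=1, bit9=0 (has a 0) -> no => not a false positive
False positives (alphabetical): none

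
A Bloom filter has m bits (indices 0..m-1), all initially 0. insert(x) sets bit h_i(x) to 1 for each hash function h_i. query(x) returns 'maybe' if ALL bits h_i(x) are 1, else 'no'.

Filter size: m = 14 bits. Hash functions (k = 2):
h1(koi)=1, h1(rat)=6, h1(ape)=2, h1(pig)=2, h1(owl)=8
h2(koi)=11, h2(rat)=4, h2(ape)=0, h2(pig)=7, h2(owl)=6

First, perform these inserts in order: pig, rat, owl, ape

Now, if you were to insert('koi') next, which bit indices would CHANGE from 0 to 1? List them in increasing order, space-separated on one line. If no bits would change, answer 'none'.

Answer: 1 11

Derivation:
Start: bits=00000000000000
After insert 'pig': sets bits 2 7 -> bits=00100001000000
After insert 'rat': sets bits 4 6 -> bits=00101011000000
After insert 'owl': sets bits 6 8 -> bits=00101011100000
After insert 'ape': sets bits 0 2 -> bits=10101011100000
insert 'koi' would touch bits 1 11; currently bit1=0, bit11=0
Bits that are 0 among those (would change 0->1): 1 11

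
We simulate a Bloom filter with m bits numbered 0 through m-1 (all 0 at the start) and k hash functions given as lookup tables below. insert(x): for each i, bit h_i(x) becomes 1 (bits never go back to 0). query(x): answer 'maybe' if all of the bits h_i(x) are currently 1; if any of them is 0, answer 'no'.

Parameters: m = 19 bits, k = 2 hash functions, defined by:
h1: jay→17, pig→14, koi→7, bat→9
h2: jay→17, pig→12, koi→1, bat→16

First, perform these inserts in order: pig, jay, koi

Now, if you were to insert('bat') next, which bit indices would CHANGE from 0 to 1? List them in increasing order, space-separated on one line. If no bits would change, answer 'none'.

Start: bits=0000000000000000000
After insert 'pig': sets bits 12 14 -> bits=0000000000001010000
After insert 'jay': sets bits 17 -> bits=0000000000001010010
After insert 'koi': sets bits 1 7 -> bits=0100000100001010010
insert 'bat' would touch bits 9 16; currently bit9=0, bit16=0
Bits that are 0 among those (would change 0->1): 9 16

Answer: 9 16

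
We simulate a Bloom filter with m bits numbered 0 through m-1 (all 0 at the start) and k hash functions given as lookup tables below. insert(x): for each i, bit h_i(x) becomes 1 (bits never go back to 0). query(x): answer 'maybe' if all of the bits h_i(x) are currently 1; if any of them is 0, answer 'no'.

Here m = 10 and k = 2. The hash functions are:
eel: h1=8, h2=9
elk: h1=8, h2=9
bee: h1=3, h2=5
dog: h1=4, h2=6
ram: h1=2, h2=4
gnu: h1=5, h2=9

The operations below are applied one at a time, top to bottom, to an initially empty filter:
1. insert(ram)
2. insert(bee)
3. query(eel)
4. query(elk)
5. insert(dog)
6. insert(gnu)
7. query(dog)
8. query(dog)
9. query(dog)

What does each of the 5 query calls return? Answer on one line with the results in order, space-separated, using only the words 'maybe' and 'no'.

Answer: no no maybe maybe maybe

Derivation:
Start: bits=0000000000
Op 1: insert ram -> sets bits 2 4 -> bits=0010100000
Op 2: insert bee -> sets bits 3 5 -> bits=0011110000
Op 3: query eel -> checks bit8=0, bit9=0 (has a 0) -> no
Op 4: query elk -> checks bit8=0, bit9=0 (has a 0) -> no
Op 5: insert dog -> sets bits 4 6 -> bits=0011111000
Op 6: insert gnu -> sets bits 5 9 -> bits=0011111001
Op 7: query dog -> checks bit4=1, bit6=1 (all 1) -> maybe
Op 8: query dog -> checks bit4=1, bit6=1 (all 1) -> maybe
Op 9: query dog -> checks bit4=1, bit6=1 (all 1) -> maybe
Query results in order: no no maybe maybe maybe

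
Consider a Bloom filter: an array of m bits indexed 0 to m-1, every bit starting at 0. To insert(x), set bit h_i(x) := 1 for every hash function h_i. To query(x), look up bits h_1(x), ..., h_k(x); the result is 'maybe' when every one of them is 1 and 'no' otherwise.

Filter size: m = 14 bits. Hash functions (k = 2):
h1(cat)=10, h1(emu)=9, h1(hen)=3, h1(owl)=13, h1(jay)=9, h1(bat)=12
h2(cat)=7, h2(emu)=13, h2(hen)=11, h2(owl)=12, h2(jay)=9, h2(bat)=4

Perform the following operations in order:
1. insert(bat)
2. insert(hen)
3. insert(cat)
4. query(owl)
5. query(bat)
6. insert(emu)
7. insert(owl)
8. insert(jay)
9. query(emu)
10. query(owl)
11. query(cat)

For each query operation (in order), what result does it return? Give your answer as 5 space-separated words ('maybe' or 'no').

Answer: no maybe maybe maybe maybe

Derivation:
Start: bits=00000000000000
Op 1: insert bat -> sets bits 4 12 -> bits=00001000000010
Op 2: insert hen -> sets bits 3 11 -> bits=00011000000110
Op 3: insert cat -> sets bits 7 10 -> bits=00011001001110
Op 4: query owl -> checks bit12=1, bit13=0 (has a 0) -> no
Op 5: query bat -> checks bit4=1, bit12=1 (all 1) -> maybe
Op 6: insert emu -> sets bits 9 13 -> bits=00011001011111
Op 7: insert owl -> sets bits 12 13 -> bits=00011001011111
Op 8: insert jay -> sets bits 9 -> bits=00011001011111
Op 9: query emu -> checks bit9=1, bit13=1 (all 1) -> maybe
Op 10: query owl -> checks bit12=1, bit13=1 (all 1) -> maybe
Op 11: query cat -> checks bit7=1, bit10=1 (all 1) -> maybe
Query results in order: no maybe maybe maybe maybe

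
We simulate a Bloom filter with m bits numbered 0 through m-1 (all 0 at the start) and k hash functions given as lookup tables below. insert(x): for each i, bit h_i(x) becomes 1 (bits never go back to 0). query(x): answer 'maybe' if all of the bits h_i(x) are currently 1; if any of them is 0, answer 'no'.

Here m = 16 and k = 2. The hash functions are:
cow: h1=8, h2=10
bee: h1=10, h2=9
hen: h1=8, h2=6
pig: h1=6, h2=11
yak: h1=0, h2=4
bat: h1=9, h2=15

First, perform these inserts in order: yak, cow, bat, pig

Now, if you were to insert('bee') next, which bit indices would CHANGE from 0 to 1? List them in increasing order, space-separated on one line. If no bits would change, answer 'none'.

Start: bits=0000000000000000
After insert 'yak': sets bits 0 4 -> bits=1000100000000000
After insert 'cow': sets bits 8 10 -> bits=1000100010100000
After insert 'bat': sets bits 9 15 -> bits=1000100011100001
After insert 'pig': sets bits 6 11 -> bits=1000101011110001
insert 'bee' would touch bits 9 10; currently bit9=1, bit10=1
Bits that are 0 among those (would change 0->1): none

Answer: none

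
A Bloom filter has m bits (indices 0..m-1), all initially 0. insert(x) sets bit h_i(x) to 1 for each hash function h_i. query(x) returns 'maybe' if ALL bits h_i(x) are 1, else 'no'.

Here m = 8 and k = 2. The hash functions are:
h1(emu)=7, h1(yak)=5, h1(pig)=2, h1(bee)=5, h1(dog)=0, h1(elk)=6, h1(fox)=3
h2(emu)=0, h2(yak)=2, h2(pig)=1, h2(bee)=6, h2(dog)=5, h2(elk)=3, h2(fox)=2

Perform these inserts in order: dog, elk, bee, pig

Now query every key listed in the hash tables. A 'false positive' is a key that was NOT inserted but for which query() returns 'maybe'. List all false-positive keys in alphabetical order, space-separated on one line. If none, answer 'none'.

Start: bits=00000000
After insert 'dog': sets bits 0 5 -> bits=10000100
After insert 'elk': sets bits 3 6 -> bits=10010110
After insert 'bee': sets bits 5 6 -> bits=10010110
After insert 'pig': sets bits 1 2 -> bits=11110110
Not inserted: emu fox yak — query each against bits=11110110:
query emu: checks bit0=1, bit7=0 (has a 0) -> no => not a false positive
query fox: checks bit2=1, bit3=1 (all 1) -> maybe => FALSE POSITIVE
query yak: checks bit2=1, bit5=1 (all 1) -> maybe => FALSE POSITIVE
False positives (alphabetical): fox yak

Answer: fox yak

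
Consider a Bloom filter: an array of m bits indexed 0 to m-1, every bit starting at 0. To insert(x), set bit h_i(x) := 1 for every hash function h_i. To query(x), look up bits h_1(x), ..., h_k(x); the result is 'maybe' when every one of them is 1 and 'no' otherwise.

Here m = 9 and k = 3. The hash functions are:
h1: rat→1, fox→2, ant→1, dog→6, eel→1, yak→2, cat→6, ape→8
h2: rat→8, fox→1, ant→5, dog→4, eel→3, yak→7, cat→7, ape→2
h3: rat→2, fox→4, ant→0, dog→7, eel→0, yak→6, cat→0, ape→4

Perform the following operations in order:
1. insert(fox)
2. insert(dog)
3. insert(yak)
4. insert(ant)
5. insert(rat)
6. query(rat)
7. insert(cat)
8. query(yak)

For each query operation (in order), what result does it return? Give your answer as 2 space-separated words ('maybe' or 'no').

Answer: maybe maybe

Derivation:
Start: bits=000000000
Op 1: insert fox -> sets bits 1 2 4 -> bits=011010000
Op 2: insert dog -> sets bits 4 6 7 -> bits=011010110
Op 3: insert yak -> sets bits 2 6 7 -> bits=011010110
Op 4: insert ant -> sets bits 0 1 5 -> bits=111011110
Op 5: insert rat -> sets bits 1 2 8 -> bits=111011111
Op 6: query rat -> checks bit1=1, bit2=1, bit8=1 (all 1) -> maybe
Op 7: insert cat -> sets bits 0 6 7 -> bits=111011111
Op 8: query yak -> checks bit2=1, bit6=1, bit7=1 (all 1) -> maybe
Query results in order: maybe maybe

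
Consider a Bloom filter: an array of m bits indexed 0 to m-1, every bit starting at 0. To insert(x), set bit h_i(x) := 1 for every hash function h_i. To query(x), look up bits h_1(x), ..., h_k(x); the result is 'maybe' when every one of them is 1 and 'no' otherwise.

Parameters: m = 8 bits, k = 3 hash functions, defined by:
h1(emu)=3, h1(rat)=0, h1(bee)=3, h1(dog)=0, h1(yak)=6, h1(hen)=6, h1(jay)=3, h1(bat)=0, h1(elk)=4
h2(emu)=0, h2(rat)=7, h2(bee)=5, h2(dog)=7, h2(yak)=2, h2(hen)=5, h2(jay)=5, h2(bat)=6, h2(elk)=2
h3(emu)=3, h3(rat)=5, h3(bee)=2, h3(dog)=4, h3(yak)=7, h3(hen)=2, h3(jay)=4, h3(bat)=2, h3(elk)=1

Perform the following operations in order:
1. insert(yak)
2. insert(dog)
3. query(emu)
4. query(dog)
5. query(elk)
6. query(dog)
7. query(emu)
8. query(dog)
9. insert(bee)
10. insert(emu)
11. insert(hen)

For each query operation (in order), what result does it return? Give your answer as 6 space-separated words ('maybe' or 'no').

Start: bits=00000000
Op 1: insert yak -> sets bits 2 6 7 -> bits=00100011
Op 2: insert dog -> sets bits 0 4 7 -> bits=10101011
Op 3: query emu -> checks bit0=1, bit3=0 (has a 0) -> no
Op 4: query dog -> checks bit0=1, bit4=1, bit7=1 (all 1) -> maybe
Op 5: query elk -> checks bit1=0, bit2=1, bit4=1 (has a 0) -> no
Op 6: query dog -> checks bit0=1, bit4=1, bit7=1 (all 1) -> maybe
Op 7: query emu -> checks bit0=1, bit3=0 (has a 0) -> no
Op 8: query dog -> checks bit0=1, bit4=1, bit7=1 (all 1) -> maybe
Op 9: insert bee -> sets bits 2 3 5 -> bits=10111111
Op 10: insert emu -> sets bits 0 3 -> bits=10111111
Op 11: insert hen -> sets bits 2 5 6 -> bits=10111111
Query results in order: no maybe no maybe no maybe

Answer: no maybe no maybe no maybe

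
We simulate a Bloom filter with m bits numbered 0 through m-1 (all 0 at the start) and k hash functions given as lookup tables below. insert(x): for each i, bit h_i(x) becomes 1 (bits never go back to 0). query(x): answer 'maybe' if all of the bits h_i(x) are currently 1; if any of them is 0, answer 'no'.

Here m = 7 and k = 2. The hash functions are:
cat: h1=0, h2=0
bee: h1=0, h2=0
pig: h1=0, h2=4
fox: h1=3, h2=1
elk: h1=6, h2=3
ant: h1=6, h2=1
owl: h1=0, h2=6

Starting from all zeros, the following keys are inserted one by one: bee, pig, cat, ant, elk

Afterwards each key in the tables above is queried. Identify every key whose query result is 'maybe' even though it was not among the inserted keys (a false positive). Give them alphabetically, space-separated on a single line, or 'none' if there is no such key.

Answer: fox owl

Derivation:
Start: bits=0000000
After insert 'bee': sets bits 0 -> bits=1000000
After insert 'pig': sets bits 0 4 -> bits=1000100
After insert 'cat': sets bits 0 -> bits=1000100
After insert 'ant': sets bits 1 6 -> bits=1100101
After insert 'elk': sets bits 3 6 -> bits=1101101
Not inserted: fox owl — query each against bits=1101101:
query fox: checks bit1=1, bit3=1 (all 1) -> maybe => FALSE POSITIVE
query owl: checks bit0=1, bit6=1 (all 1) -> maybe => FALSE POSITIVE
False positives (alphabetical): fox owl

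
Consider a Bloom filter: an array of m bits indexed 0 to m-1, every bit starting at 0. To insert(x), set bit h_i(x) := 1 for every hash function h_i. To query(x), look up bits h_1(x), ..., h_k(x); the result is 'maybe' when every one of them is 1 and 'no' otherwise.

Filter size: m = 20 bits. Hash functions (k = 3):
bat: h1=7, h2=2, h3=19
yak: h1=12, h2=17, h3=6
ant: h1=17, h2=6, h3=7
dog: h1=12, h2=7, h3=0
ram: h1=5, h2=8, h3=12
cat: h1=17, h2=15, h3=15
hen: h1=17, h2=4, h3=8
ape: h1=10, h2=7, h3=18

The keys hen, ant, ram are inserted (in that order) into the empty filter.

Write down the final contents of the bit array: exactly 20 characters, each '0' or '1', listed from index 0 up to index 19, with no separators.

Start: bits=00000000000000000000
After insert 'hen': sets bits 4 8 17 -> bits=00001000100000000100
After insert 'ant': sets bits 6 7 17 -> bits=00001011100000000100
After insert 'ram': sets bits 5 8 12 -> bits=00001111100010000100

Answer: 00001111100010000100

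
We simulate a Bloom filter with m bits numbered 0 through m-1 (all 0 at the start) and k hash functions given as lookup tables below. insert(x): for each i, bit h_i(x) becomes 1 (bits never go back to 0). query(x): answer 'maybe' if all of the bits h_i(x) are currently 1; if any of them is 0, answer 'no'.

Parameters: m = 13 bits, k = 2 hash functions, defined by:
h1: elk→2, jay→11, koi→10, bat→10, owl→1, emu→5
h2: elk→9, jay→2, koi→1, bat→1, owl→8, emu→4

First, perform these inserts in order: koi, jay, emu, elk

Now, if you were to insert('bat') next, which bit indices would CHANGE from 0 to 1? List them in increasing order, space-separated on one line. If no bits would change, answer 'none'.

Answer: none

Derivation:
Start: bits=0000000000000
After insert 'koi': sets bits 1 10 -> bits=0100000000100
After insert 'jay': sets bits 2 11 -> bits=0110000000110
After insert 'emu': sets bits 4 5 -> bits=0110110000110
After insert 'elk': sets bits 2 9 -> bits=0110110001110
insert 'bat' would touch bits 1 10; currently bit1=1, bit10=1
Bits that are 0 among those (would change 0->1): none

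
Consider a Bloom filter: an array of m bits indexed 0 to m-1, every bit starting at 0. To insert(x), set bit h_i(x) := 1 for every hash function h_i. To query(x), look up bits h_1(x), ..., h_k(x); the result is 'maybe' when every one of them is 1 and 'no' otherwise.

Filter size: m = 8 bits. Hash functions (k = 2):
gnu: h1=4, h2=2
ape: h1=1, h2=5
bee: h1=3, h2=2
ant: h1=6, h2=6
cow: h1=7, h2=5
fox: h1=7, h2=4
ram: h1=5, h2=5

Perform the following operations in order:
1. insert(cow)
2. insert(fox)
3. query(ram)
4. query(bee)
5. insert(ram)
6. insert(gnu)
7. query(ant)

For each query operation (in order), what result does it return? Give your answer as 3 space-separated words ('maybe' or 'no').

Answer: maybe no no

Derivation:
Start: bits=00000000
Op 1: insert cow -> sets bits 5 7 -> bits=00000101
Op 2: insert fox -> sets bits 4 7 -> bits=00001101
Op 3: query ram -> checks bit5=1 (all 1) -> maybe
Op 4: query bee -> checks bit2=0, bit3=0 (has a 0) -> no
Op 5: insert ram -> sets bits 5 -> bits=00001101
Op 6: insert gnu -> sets bits 2 4 -> bits=00101101
Op 7: query ant -> checks bit6=0 (has a 0) -> no
Query results in order: maybe no no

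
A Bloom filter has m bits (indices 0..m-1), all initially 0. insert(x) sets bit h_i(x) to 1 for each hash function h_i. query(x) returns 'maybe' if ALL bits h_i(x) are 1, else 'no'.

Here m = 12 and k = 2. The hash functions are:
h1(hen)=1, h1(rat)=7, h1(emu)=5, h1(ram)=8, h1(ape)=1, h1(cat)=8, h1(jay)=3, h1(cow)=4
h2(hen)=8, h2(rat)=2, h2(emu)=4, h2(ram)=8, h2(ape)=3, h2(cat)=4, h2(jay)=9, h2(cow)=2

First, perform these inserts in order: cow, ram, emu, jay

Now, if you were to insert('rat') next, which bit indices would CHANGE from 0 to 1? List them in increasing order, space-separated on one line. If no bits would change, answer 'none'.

Start: bits=000000000000
After insert 'cow': sets bits 2 4 -> bits=001010000000
After insert 'ram': sets bits 8 -> bits=001010001000
After insert 'emu': sets bits 4 5 -> bits=001011001000
After insert 'jay': sets bits 3 9 -> bits=001111001100
insert 'rat' would touch bits 2 7; currently bit2=1, bit7=0
Bits that are 0 among those (would change 0->1): 7

Answer: 7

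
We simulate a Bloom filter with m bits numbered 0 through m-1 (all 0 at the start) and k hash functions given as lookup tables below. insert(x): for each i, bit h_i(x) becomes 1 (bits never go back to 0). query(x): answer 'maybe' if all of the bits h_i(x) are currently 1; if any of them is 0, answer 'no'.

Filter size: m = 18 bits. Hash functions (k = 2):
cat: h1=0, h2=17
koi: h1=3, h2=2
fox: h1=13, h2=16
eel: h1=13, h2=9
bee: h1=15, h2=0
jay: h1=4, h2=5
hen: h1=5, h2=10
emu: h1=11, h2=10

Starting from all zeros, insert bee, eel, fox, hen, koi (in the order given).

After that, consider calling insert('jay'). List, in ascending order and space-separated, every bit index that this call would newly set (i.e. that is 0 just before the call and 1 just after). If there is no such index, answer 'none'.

Answer: 4

Derivation:
Start: bits=000000000000000000
After insert 'bee': sets bits 0 15 -> bits=100000000000000100
After insert 'eel': sets bits 9 13 -> bits=100000000100010100
After insert 'fox': sets bits 13 16 -> bits=100000000100010110
After insert 'hen': sets bits 5 10 -> bits=100001000110010110
After insert 'koi': sets bits 2 3 -> bits=101101000110010110
insert 'jay' would touch bits 4 5; currently bit4=0, bit5=1
Bits that are 0 among those (would change 0->1): 4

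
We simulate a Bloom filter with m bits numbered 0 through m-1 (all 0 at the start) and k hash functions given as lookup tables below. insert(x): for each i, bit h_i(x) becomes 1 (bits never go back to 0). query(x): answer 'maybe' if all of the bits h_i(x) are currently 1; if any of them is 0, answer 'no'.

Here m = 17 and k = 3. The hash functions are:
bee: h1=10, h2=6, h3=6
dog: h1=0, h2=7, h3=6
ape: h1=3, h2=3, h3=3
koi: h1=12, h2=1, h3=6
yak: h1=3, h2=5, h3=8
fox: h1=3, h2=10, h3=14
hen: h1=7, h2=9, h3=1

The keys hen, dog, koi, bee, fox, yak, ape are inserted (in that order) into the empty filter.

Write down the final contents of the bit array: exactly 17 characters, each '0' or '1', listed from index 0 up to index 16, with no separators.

Start: bits=00000000000000000
After insert 'hen': sets bits 1 7 9 -> bits=01000001010000000
After insert 'dog': sets bits 0 6 7 -> bits=11000011010000000
After insert 'koi': sets bits 1 6 12 -> bits=11000011010010000
After insert 'bee': sets bits 6 10 -> bits=11000011011010000
After insert 'fox': sets bits 3 10 14 -> bits=11010011011010100
After insert 'yak': sets bits 3 5 8 -> bits=11010111111010100
After insert 'ape': sets bits 3 -> bits=11010111111010100

Answer: 11010111111010100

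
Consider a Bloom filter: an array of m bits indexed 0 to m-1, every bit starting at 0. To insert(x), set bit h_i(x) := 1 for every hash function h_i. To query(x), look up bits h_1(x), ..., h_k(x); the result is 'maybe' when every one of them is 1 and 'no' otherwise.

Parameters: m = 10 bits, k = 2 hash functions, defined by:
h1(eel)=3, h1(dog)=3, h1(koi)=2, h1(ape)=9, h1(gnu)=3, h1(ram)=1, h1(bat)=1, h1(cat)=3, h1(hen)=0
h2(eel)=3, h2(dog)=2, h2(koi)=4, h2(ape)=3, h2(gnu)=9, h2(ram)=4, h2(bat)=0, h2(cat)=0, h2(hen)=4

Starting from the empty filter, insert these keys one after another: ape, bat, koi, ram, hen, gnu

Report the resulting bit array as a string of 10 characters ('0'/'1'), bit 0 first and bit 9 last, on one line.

Answer: 1111100001

Derivation:
Start: bits=0000000000
After insert 'ape': sets bits 3 9 -> bits=0001000001
After insert 'bat': sets bits 0 1 -> bits=1101000001
After insert 'koi': sets bits 2 4 -> bits=1111100001
After insert 'ram': sets bits 1 4 -> bits=1111100001
After insert 'hen': sets bits 0 4 -> bits=1111100001
After insert 'gnu': sets bits 3 9 -> bits=1111100001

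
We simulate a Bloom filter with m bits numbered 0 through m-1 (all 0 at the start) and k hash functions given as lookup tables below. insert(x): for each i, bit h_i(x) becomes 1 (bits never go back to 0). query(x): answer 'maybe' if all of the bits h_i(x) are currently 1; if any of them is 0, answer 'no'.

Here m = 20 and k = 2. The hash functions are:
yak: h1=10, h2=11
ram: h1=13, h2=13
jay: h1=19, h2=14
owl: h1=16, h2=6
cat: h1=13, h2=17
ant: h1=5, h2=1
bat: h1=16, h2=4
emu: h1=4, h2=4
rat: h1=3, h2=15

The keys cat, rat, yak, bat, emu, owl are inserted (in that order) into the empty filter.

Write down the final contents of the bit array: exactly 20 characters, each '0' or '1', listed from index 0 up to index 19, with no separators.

Start: bits=00000000000000000000
After insert 'cat': sets bits 13 17 -> bits=00000000000001000100
After insert 'rat': sets bits 3 15 -> bits=00010000000001010100
After insert 'yak': sets bits 10 11 -> bits=00010000001101010100
After insert 'bat': sets bits 4 16 -> bits=00011000001101011100
After insert 'emu': sets bits 4 -> bits=00011000001101011100
After insert 'owl': sets bits 6 16 -> bits=00011010001101011100

Answer: 00011010001101011100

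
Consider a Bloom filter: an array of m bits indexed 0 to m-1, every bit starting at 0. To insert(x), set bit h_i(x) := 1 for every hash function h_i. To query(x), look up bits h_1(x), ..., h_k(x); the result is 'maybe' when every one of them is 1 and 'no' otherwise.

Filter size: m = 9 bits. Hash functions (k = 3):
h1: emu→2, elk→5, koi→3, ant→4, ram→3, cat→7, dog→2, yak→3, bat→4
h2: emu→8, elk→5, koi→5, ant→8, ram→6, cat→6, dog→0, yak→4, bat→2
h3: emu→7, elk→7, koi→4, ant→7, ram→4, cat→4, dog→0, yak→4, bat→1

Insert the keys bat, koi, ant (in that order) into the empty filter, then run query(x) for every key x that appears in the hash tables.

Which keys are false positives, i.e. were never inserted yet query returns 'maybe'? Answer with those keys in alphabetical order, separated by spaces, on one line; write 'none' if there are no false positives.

Start: bits=000000000
After insert 'bat': sets bits 1 2 4 -> bits=011010000
After insert 'koi': sets bits 3 4 5 -> bits=011111000
After insert 'ant': sets bits 4 7 8 -> bits=011111011
Not inserted: cat dog elk emu ram yak — query each against bits=011111011:
query cat: checks bit4=1, bit6=0, bit7=1 (has a 0) -> no => not a false positive
query dog: checks bit0=0, bit2=1 (has a 0) -> no => not a false positive
query elk: checks bit5=1, bit7=1 (all 1) -> maybe => FALSE POSITIVE
query emu: checks bit2=1, bit7=1, bit8=1 (all 1) -> maybe => FALSE POSITIVE
query ram: checks bit3=1, bit4=1, bit6=0 (has a 0) -> no => not a false positive
query yak: checks bit3=1, bit4=1 (all 1) -> maybe => FALSE POSITIVE
False positives (alphabetical): elk emu yak

Answer: elk emu yak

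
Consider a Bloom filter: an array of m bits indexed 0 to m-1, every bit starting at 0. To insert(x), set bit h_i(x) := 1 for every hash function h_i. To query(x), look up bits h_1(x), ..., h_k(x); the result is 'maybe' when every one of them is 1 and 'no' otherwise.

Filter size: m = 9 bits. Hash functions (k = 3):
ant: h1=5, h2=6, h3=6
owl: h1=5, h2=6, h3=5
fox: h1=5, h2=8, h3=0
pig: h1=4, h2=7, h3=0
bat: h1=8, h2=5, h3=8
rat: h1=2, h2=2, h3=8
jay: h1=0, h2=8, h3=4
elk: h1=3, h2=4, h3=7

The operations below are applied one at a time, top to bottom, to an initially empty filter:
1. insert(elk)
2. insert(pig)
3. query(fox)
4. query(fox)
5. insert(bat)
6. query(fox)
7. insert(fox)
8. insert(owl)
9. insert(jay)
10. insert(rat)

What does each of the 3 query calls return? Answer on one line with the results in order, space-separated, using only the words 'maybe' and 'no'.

Start: bits=000000000
Op 1: insert elk -> sets bits 3 4 7 -> bits=000110010
Op 2: insert pig -> sets bits 0 4 7 -> bits=100110010
Op 3: query fox -> checks bit0=1, bit5=0, bit8=0 (has a 0) -> no
Op 4: query fox -> checks bit0=1, bit5=0, bit8=0 (has a 0) -> no
Op 5: insert bat -> sets bits 5 8 -> bits=100111011
Op 6: query fox -> checks bit0=1, bit5=1, bit8=1 (all 1) -> maybe
Op 7: insert fox -> sets bits 0 5 8 -> bits=100111011
Op 8: insert owl -> sets bits 5 6 -> bits=100111111
Op 9: insert jay -> sets bits 0 4 8 -> bits=100111111
Op 10: insert rat -> sets bits 2 8 -> bits=101111111
Query results in order: no no maybe

Answer: no no maybe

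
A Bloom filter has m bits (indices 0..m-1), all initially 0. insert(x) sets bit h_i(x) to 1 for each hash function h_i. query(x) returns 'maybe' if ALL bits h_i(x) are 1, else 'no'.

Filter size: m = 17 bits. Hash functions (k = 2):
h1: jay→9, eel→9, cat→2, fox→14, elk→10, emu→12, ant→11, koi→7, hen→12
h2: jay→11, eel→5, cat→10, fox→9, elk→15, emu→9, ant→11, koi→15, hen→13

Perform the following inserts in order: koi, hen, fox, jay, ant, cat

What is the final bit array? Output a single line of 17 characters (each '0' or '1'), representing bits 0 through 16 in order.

Start: bits=00000000000000000
After insert 'koi': sets bits 7 15 -> bits=00000001000000010
After insert 'hen': sets bits 12 13 -> bits=00000001000011010
After insert 'fox': sets bits 9 14 -> bits=00000001010011110
After insert 'jay': sets bits 9 11 -> bits=00000001010111110
After insert 'ant': sets bits 11 -> bits=00000001010111110
After insert 'cat': sets bits 2 10 -> bits=00100001011111110

Answer: 00100001011111110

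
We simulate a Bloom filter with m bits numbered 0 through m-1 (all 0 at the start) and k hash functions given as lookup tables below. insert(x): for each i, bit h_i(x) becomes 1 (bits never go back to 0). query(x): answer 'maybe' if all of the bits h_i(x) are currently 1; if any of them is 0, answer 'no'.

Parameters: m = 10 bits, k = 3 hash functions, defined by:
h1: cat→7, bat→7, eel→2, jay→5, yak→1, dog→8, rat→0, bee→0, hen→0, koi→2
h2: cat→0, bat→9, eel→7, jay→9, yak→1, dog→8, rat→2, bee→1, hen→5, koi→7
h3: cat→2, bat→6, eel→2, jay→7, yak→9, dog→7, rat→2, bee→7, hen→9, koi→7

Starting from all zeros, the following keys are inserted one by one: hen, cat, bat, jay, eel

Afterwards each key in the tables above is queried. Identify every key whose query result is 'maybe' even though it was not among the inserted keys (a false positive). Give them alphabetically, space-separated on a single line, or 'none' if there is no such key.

Answer: koi rat

Derivation:
Start: bits=0000000000
After insert 'hen': sets bits 0 5 9 -> bits=1000010001
After insert 'cat': sets bits 0 2 7 -> bits=1010010101
After insert 'bat': sets bits 6 7 9 -> bits=1010011101
After insert 'jay': sets bits 5 7 9 -> bits=1010011101
After insert 'eel': sets bits 2 7 -> bits=1010011101
Not inserted: bee dog koi rat yak — query each against bits=1010011101:
query bee: checks bit0=1, bit1=0, bit7=1 (has a 0) -> no => not a false positive
query dog: checks bit7=1, bit8=0 (has a 0) -> no => not a false positive
query koi: checks bit2=1, bit7=1 (all 1) -> maybe => FALSE POSITIVE
query rat: checks bit0=1, bit2=1 (all 1) -> maybe => FALSE POSITIVE
query yak: checks bit1=0, bit9=1 (has a 0) -> no => not a false positive
False positives (alphabetical): koi rat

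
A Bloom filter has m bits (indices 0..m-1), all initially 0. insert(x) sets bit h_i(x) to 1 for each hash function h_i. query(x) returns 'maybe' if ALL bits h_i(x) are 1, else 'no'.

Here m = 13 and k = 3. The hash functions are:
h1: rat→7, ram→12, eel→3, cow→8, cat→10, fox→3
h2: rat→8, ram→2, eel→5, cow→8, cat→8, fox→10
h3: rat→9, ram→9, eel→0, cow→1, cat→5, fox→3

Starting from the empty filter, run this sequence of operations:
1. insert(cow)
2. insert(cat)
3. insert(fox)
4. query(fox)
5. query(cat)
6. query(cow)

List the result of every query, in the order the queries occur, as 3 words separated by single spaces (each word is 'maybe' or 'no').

Answer: maybe maybe maybe

Derivation:
Start: bits=0000000000000
Op 1: insert cow -> sets bits 1 8 -> bits=0100000010000
Op 2: insert cat -> sets bits 5 8 10 -> bits=0100010010100
Op 3: insert fox -> sets bits 3 10 -> bits=0101010010100
Op 4: query fox -> checks bit3=1, bit10=1 (all 1) -> maybe
Op 5: query cat -> checks bit5=1, bit8=1, bit10=1 (all 1) -> maybe
Op 6: query cow -> checks bit1=1, bit8=1 (all 1) -> maybe
Query results in order: maybe maybe maybe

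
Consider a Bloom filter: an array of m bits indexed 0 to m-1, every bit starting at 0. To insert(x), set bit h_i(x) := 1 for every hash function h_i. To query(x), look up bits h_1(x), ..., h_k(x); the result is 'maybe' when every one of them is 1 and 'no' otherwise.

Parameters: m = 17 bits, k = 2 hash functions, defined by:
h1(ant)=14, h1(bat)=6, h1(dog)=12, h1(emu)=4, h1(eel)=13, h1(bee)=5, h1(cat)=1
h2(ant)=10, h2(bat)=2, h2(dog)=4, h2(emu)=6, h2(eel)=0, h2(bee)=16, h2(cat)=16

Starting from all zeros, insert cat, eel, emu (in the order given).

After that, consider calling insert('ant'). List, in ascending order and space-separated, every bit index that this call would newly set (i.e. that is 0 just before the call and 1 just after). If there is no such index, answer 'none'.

Start: bits=00000000000000000
After insert 'cat': sets bits 1 16 -> bits=01000000000000001
After insert 'eel': sets bits 0 13 -> bits=11000000000001001
After insert 'emu': sets bits 4 6 -> bits=11001010000001001
insert 'ant' would touch bits 10 14; currently bit10=0, bit14=0
Bits that are 0 among those (would change 0->1): 10 14

Answer: 10 14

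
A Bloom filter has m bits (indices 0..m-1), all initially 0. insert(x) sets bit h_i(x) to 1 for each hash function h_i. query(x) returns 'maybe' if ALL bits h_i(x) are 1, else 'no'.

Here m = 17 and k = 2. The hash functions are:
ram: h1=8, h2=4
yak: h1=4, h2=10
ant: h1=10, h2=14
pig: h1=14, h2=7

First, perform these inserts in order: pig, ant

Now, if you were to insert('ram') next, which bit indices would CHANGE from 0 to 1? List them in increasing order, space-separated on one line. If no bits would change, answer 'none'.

Start: bits=00000000000000000
After insert 'pig': sets bits 7 14 -> bits=00000001000000100
After insert 'ant': sets bits 10 14 -> bits=00000001001000100
insert 'ram' would touch bits 4 8; currently bit4=0, bit8=0
Bits that are 0 among those (would change 0->1): 4 8

Answer: 4 8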